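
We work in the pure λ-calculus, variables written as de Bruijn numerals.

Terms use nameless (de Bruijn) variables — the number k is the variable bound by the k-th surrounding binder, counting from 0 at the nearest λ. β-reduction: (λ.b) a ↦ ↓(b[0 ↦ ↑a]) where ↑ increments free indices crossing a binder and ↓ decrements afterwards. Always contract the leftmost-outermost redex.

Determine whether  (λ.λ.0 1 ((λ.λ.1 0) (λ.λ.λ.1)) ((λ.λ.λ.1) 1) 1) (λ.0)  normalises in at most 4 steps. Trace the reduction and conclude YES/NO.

Answer: YES — reaches normal form λ.0 (λ.0) (λ.λ.λ.1) (λ.λ.1) (λ.0) in 4 ≤ 4 steps

Derivation:
  start: (λ.λ.0 1 ((λ.λ.1 0) (λ.λ.λ.1)) ((λ.λ.λ.1) 1) 1) (λ.0)
  step 1: λ.0 (λ.0) ((λ.λ.1 0) (λ.λ.λ.1)) ((λ.λ.λ.1) (λ.0)) (λ.0)
  step 2: λ.0 (λ.0) (λ.(λ.λ.λ.1) 0) ((λ.λ.λ.1) (λ.0)) (λ.0)
  step 3: λ.0 (λ.0) (λ.λ.λ.1) ((λ.λ.λ.1) (λ.0)) (λ.0)
  step 4: λ.0 (λ.0) (λ.λ.λ.1) (λ.λ.1) (λ.0)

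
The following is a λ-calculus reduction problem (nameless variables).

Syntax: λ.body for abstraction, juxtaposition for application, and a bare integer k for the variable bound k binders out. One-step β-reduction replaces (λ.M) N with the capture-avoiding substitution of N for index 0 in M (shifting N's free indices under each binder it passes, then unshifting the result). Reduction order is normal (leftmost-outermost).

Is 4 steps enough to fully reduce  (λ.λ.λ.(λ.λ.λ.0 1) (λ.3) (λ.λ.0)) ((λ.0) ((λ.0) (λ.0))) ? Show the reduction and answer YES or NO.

Answer: YES — reaches normal form λ.λ.λ.0 (λ.λ.0) in 3 ≤ 4 steps

Working:
  start: (λ.λ.λ.(λ.λ.λ.0 1) (λ.3) (λ.λ.0)) ((λ.0) ((λ.0) (λ.0)))
  [1] λ.λ.(λ.λ.λ.0 1) (λ.(λ.0) ((λ.0) (λ.0))) (λ.λ.0)
  [2] λ.λ.(λ.λ.0 1) (λ.λ.0)
  [3] λ.λ.λ.0 (λ.λ.0)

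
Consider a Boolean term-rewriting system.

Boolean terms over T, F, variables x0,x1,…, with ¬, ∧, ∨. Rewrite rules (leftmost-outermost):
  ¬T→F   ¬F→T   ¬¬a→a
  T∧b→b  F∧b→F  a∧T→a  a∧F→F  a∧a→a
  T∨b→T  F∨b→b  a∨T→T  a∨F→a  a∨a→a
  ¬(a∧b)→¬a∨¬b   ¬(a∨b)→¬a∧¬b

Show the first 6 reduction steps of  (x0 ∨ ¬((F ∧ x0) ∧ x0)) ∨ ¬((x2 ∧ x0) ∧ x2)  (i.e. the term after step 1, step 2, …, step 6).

  start: (x0 ∨ ¬((F ∧ x0) ∧ x0)) ∨ ¬((x2 ∧ x0) ∧ x2)
  [1] (x0 ∨ (¬(F ∧ x0) ∨ ¬x0)) ∨ ¬((x2 ∧ x0) ∧ x2)
  [2] (x0 ∨ ((¬F ∨ ¬x0) ∨ ¬x0)) ∨ ¬((x2 ∧ x0) ∧ x2)
  [3] (x0 ∨ ((T ∨ ¬x0) ∨ ¬x0)) ∨ ¬((x2 ∧ x0) ∧ x2)
  [4] (x0 ∨ (T ∨ ¬x0)) ∨ ¬((x2 ∧ x0) ∧ x2)
  [5] (x0 ∨ T) ∨ ¬((x2 ∧ x0) ∧ x2)
  [6] T ∨ ¬((x2 ∧ x0) ∧ x2)

Answer: after 6 steps: T ∨ ¬((x2 ∧ x0) ∧ x2)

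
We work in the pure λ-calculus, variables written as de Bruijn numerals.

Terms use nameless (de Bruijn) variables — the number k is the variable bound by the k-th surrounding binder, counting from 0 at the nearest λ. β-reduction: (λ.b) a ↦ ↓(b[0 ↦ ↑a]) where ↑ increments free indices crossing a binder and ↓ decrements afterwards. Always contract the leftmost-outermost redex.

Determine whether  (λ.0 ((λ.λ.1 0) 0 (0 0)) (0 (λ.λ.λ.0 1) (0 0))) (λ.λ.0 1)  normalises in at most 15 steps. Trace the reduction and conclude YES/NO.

Answer: YES — reaches normal form λ.0 (λ.0 (λ.0 (λ.λ.0 1))) in 13 ≤ 15 steps

Reduction:
  start: (λ.0 ((λ.λ.1 0) 0 (0 0)) (0 (λ.λ.λ.0 1) (0 0))) (λ.λ.0 1)
  →1  (λ.λ.0 1) ((λ.λ.1 0) (λ.λ.0 1) ((λ.λ.0 1) (λ.λ.0 1))) ((λ.λ.0 1) (λ.λ.λ.0 1) ((λ.λ.0 1) (λ.λ.0 1)))
  →2  (λ.0 ((λ.λ.1 0) (λ.λ.0 1) ((λ.λ.0 1) (λ.λ.0 1)))) ((λ.λ.0 1) (λ.λ.λ.0 1) ((λ.λ.0 1) (λ.λ.0 1)))
  →3  (λ.λ.0 1) (λ.λ.λ.0 1) ((λ.λ.0 1) (λ.λ.0 1)) ((λ.λ.1 0) (λ.λ.0 1) ((λ.λ.0 1) (λ.λ.0 1)))
  →4  (λ.0 (λ.λ.λ.0 1)) ((λ.λ.0 1) (λ.λ.0 1)) ((λ.λ.1 0) (λ.λ.0 1) ((λ.λ.0 1) (λ.λ.0 1)))
  →5  (λ.λ.0 1) (λ.λ.0 1) (λ.λ.λ.0 1) ((λ.λ.1 0) (λ.λ.0 1) ((λ.λ.0 1) (λ.λ.0 1)))
  →6  (λ.0 (λ.λ.0 1)) (λ.λ.λ.0 1) ((λ.λ.1 0) (λ.λ.0 1) ((λ.λ.0 1) (λ.λ.0 1)))
  →7  (λ.λ.λ.0 1) (λ.λ.0 1) ((λ.λ.1 0) (λ.λ.0 1) ((λ.λ.0 1) (λ.λ.0 1)))
  →8  (λ.λ.0 1) ((λ.λ.1 0) (λ.λ.0 1) ((λ.λ.0 1) (λ.λ.0 1)))
  →9  λ.0 ((λ.λ.1 0) (λ.λ.0 1) ((λ.λ.0 1) (λ.λ.0 1)))
  →10  λ.0 ((λ.(λ.λ.0 1) 0) ((λ.λ.0 1) (λ.λ.0 1)))
  →11  λ.0 ((λ.λ.0 1) ((λ.λ.0 1) (λ.λ.0 1)))
  →12  λ.0 (λ.0 ((λ.λ.0 1) (λ.λ.0 1)))
  →13  λ.0 (λ.0 (λ.0 (λ.λ.0 1)))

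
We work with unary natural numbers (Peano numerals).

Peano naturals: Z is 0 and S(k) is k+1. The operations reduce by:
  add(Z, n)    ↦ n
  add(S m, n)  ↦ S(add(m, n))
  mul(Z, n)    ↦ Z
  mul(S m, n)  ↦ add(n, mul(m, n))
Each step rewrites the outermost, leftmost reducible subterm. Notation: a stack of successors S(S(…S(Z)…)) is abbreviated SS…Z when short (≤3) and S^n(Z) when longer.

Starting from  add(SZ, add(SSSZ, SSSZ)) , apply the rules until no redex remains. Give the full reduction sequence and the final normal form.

Answer: normal form = S^7(Z)  (in 6 steps)

Reduction:
  start: add(SZ, add(SSSZ, SSSZ))
  step 1: S(add(Z, add(SSSZ, SSSZ)))
  step 2: S(add(SSSZ, SSSZ))
  step 3: S(S(add(SSZ, SSSZ)))
  step 4: S(S(S(add(SZ, SSSZ))))
  step 5: S(S(S(S(add(Z, SSSZ)))))
  step 6: S^7(Z)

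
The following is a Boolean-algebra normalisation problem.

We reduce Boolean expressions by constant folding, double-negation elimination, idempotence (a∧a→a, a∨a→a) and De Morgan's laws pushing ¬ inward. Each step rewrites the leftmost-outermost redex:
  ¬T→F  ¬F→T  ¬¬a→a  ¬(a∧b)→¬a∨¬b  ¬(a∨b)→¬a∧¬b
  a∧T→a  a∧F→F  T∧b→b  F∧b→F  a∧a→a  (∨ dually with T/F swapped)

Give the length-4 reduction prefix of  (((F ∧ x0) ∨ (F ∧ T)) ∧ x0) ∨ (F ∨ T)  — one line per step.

Answer: after 4 steps: F ∨ (F ∨ T)

Working:
  start: (((F ∧ x0) ∨ (F ∧ T)) ∧ x0) ∨ (F ∨ T)
  [1] ((F ∨ (F ∧ T)) ∧ x0) ∨ (F ∨ T)
  [2] ((F ∧ T) ∧ x0) ∨ (F ∨ T)
  [3] (F ∧ x0) ∨ (F ∨ T)
  [4] F ∨ (F ∨ T)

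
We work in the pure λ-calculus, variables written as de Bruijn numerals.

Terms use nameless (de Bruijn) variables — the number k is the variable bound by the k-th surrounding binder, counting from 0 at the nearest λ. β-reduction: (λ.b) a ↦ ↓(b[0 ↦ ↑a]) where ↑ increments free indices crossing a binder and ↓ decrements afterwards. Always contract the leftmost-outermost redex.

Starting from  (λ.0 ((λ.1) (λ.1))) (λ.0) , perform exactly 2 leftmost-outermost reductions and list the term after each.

Answer: after 2 steps: (λ.λ.0) (λ.λ.0)

Working:
  start: (λ.0 ((λ.1) (λ.1))) (λ.0)
  [1] (λ.0) ((λ.λ.0) (λ.λ.0))
  [2] (λ.λ.0) (λ.λ.0)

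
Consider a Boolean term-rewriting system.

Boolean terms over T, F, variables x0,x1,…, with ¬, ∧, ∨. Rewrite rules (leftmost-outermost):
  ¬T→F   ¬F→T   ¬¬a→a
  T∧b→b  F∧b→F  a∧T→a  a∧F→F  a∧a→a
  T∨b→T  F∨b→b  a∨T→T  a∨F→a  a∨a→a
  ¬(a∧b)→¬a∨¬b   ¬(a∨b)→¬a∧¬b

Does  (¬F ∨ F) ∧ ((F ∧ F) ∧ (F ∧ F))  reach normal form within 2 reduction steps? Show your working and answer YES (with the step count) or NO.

Answer: NO — after 2 steps the term is T ∧ ((F ∧ F) ∧ (F ∧ F)), not yet normal

Working:
  start: (¬F ∨ F) ∧ ((F ∧ F) ∧ (F ∧ F))
  [1] ¬F ∧ ((F ∧ F) ∧ (F ∧ F))
  [2] T ∧ ((F ∧ F) ∧ (F ∧ F))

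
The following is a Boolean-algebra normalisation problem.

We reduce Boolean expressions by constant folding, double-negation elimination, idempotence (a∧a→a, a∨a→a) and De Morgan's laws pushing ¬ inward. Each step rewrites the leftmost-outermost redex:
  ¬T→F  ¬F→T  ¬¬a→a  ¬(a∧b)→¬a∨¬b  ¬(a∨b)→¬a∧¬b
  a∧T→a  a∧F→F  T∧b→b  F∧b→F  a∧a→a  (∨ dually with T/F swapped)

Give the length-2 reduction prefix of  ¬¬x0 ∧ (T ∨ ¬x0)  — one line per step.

  start: ¬¬x0 ∧ (T ∨ ¬x0)
  [1] x0 ∧ (T ∨ ¬x0)
  [2] x0 ∧ T

Answer: after 2 steps: x0 ∧ T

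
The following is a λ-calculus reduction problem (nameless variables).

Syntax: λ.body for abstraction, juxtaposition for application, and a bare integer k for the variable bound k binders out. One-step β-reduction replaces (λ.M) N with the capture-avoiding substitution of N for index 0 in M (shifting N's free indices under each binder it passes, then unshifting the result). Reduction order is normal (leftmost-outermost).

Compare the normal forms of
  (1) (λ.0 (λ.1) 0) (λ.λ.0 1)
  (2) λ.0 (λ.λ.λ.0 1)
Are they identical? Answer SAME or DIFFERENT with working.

Answer: SAME — A ⇓ λ.0 (λ.λ.λ.0 1), B ⇓ λ.0 (λ.λ.λ.0 1)

Reduction:
Term A:
  start: (λ.0 (λ.1) 0) (λ.λ.0 1)
  step 1: (λ.λ.0 1) (λ.λ.λ.0 1) (λ.λ.0 1)
  step 2: (λ.0 (λ.λ.λ.0 1)) (λ.λ.0 1)
  step 3: (λ.λ.0 1) (λ.λ.λ.0 1)
  step 4: λ.0 (λ.λ.λ.0 1)

Term B:
  start: λ.0 (λ.λ.λ.0 1)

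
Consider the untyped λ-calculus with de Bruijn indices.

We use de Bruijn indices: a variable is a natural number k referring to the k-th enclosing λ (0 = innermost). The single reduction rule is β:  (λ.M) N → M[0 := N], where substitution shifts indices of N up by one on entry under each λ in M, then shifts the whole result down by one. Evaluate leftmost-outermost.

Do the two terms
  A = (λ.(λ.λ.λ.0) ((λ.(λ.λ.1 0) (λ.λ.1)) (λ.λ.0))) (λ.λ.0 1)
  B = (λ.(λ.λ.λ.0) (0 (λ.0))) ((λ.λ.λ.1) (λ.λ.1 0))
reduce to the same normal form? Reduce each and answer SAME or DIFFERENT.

Term A:
  start: (λ.(λ.λ.λ.0) ((λ.(λ.λ.1 0) (λ.λ.1)) (λ.λ.0))) (λ.λ.0 1)
  [1] (λ.λ.λ.0) ((λ.(λ.λ.1 0) (λ.λ.1)) (λ.λ.0))
  [2] λ.λ.0

Term B:
  start: (λ.(λ.λ.λ.0) (0 (λ.0))) ((λ.λ.λ.1) (λ.λ.1 0))
  [1] (λ.λ.λ.0) ((λ.λ.λ.1) (λ.λ.1 0) (λ.0))
  [2] λ.λ.0

Answer: SAME — A ⇓ λ.λ.0, B ⇓ λ.λ.0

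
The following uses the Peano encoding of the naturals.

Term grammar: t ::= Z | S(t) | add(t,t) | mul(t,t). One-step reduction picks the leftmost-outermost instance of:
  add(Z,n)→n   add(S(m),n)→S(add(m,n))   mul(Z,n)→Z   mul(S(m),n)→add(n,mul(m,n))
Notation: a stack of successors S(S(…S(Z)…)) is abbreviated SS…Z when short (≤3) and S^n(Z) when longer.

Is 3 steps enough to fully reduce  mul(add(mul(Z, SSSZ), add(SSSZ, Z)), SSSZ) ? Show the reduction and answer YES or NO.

Answer: NO — after 3 steps the term is mul(S(add(SSZ, Z)), SSSZ), not yet normal

Reduction:
  start: mul(add(mul(Z, SSSZ), add(SSSZ, Z)), SSSZ)
  →1  mul(add(Z, add(SSSZ, Z)), SSSZ)
  →2  mul(add(SSSZ, Z), SSSZ)
  →3  mul(S(add(SSZ, Z)), SSSZ)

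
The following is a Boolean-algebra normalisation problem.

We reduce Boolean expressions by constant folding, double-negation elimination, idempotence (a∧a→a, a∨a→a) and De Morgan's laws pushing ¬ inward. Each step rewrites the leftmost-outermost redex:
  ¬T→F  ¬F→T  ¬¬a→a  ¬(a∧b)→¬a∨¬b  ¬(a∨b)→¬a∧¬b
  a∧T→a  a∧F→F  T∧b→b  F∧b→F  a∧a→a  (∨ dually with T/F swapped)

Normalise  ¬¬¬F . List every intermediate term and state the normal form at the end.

Answer: normal form = T  (in 2 steps)

Reduction:
  start: ¬¬¬F
  →1  ¬F
  →2  T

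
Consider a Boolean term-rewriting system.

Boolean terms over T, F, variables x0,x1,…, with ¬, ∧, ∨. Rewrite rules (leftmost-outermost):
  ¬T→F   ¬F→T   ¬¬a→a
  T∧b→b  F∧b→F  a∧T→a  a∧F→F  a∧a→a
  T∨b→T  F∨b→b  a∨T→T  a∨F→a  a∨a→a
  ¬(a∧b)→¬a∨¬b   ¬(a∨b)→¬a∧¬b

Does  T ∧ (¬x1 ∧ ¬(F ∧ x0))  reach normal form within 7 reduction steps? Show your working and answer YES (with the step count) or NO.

Answer: YES — reaches normal form ¬x1 in 5 ≤ 7 steps

Reduction:
  start: T ∧ (¬x1 ∧ ¬(F ∧ x0))
  [1] ¬x1 ∧ ¬(F ∧ x0)
  [2] ¬x1 ∧ (¬F ∨ ¬x0)
  [3] ¬x1 ∧ (T ∨ ¬x0)
  [4] ¬x1 ∧ T
  [5] ¬x1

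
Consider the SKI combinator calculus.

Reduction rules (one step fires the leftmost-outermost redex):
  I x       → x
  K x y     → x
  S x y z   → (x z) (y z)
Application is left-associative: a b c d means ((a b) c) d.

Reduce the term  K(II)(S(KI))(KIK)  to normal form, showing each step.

Answer: normal form = I  (in 4 steps)

Derivation:
  start: K(II)(S(KI))(KIK)
  step 1: II(KIK)
  step 2: I(KIK)
  step 3: KIK
  step 4: I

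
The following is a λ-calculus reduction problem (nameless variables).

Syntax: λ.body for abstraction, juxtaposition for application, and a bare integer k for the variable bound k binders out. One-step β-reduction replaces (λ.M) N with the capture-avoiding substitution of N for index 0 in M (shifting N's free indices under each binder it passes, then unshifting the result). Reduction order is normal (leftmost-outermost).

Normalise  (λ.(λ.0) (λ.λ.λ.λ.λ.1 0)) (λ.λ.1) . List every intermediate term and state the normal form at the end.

  start: (λ.(λ.0) (λ.λ.λ.λ.λ.1 0)) (λ.λ.1)
  →1  (λ.0) (λ.λ.λ.λ.λ.1 0)
  →2  λ.λ.λ.λ.λ.1 0

Answer: normal form = λ.λ.λ.λ.λ.1 0  (in 2 steps)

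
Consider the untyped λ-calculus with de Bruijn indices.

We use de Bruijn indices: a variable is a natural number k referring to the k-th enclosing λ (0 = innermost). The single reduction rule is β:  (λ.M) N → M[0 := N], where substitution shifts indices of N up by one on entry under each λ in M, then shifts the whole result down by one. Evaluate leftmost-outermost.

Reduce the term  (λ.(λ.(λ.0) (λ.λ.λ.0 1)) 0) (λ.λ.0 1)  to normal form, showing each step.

  start: (λ.(λ.(λ.0) (λ.λ.λ.0 1)) 0) (λ.λ.0 1)
  →1  (λ.(λ.0) (λ.λ.λ.0 1)) (λ.λ.0 1)
  →2  (λ.0) (λ.λ.λ.0 1)
  →3  λ.λ.λ.0 1

Answer: normal form = λ.λ.λ.0 1  (in 3 steps)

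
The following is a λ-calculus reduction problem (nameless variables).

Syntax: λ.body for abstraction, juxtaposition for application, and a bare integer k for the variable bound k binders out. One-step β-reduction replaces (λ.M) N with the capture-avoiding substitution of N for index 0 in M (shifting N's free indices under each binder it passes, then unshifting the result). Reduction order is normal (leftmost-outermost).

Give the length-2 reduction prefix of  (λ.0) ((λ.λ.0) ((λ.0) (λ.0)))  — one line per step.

Answer: after 2 steps: λ.0

Working:
  start: (λ.0) ((λ.λ.0) ((λ.0) (λ.0)))
  →1  (λ.λ.0) ((λ.0) (λ.0))
  →2  λ.0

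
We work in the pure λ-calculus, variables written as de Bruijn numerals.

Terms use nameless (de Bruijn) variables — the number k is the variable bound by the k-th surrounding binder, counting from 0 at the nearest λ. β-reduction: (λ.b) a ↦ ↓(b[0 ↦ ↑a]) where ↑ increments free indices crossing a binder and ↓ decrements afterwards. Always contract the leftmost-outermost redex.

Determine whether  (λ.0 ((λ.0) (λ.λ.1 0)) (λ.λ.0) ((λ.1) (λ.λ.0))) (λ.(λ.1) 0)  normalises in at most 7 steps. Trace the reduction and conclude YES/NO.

Answer: YES — reaches normal form λ.0 in 7 ≤ 7 steps

Reduction:
  start: (λ.0 ((λ.0) (λ.λ.1 0)) (λ.λ.0) ((λ.1) (λ.λ.0))) (λ.(λ.1) 0)
  →1  (λ.(λ.1) 0) ((λ.0) (λ.λ.1 0)) (λ.λ.0) ((λ.λ.(λ.1) 0) (λ.λ.0))
  →2  (λ.(λ.0) (λ.λ.1 0)) ((λ.0) (λ.λ.1 0)) (λ.λ.0) ((λ.λ.(λ.1) 0) (λ.λ.0))
  →3  (λ.0) (λ.λ.1 0) (λ.λ.0) ((λ.λ.(λ.1) 0) (λ.λ.0))
  →4  (λ.λ.1 0) (λ.λ.0) ((λ.λ.(λ.1) 0) (λ.λ.0))
  →5  (λ.(λ.λ.0) 0) ((λ.λ.(λ.1) 0) (λ.λ.0))
  →6  (λ.λ.0) ((λ.λ.(λ.1) 0) (λ.λ.0))
  →7  λ.0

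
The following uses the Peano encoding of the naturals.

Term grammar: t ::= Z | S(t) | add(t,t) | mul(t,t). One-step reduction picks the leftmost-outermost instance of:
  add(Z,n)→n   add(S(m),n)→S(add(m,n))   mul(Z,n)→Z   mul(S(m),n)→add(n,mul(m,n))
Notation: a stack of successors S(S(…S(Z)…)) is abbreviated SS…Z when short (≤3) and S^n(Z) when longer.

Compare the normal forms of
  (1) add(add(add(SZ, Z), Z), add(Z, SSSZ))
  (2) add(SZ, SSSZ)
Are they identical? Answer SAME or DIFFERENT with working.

Answer: SAME — A ⇓ S^4(Z), B ⇓ S^4(Z)

Reduction:
Term A:
  start: add(add(add(SZ, Z), Z), add(Z, SSSZ))
  [1] add(add(S(add(Z, Z)), Z), add(Z, SSSZ))
  [2] add(S(add(add(Z, Z), Z)), add(Z, SSSZ))
  [3] S(add(add(add(Z, Z), Z), add(Z, SSSZ)))
  [4] S(add(add(Z, Z), add(Z, SSSZ)))
  [5] S(add(Z, add(Z, SSSZ)))
  [6] S(add(Z, SSSZ))
  [7] S^4(Z)

Term B:
  start: add(SZ, SSSZ)
  [1] S(add(Z, SSSZ))
  [2] S^4(Z)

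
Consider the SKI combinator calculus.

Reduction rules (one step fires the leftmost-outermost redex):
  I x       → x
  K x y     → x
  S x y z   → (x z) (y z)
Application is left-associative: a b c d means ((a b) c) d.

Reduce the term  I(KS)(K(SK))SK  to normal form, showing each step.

Answer: normal form = SSK  (in 2 steps)

Working:
  start: I(KS)(K(SK))SK
  [1] KS(K(SK))SK
  [2] SSK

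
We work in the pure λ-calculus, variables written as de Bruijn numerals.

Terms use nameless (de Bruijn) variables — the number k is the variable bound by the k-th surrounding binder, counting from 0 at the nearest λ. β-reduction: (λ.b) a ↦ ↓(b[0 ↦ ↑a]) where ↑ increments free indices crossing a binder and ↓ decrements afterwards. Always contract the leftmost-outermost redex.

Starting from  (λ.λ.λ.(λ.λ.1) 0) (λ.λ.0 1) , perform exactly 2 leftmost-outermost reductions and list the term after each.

Answer: after 2 steps: λ.λ.λ.1

Reduction:
  start: (λ.λ.λ.(λ.λ.1) 0) (λ.λ.0 1)
  step 1: λ.λ.(λ.λ.1) 0
  step 2: λ.λ.λ.1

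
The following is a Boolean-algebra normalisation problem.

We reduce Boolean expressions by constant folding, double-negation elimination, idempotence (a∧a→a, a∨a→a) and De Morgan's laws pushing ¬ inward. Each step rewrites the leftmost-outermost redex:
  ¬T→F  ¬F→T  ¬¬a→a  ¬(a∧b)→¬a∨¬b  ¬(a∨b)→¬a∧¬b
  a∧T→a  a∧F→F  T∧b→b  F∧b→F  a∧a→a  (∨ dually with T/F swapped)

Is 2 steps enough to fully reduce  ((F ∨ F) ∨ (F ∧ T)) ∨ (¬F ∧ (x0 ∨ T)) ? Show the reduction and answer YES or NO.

  start: ((F ∨ F) ∨ (F ∧ T)) ∨ (¬F ∧ (x0 ∨ T))
  →1  (F ∨ (F ∧ T)) ∨ (¬F ∧ (x0 ∨ T))
  →2  (F ∧ T) ∨ (¬F ∧ (x0 ∨ T))

Answer: NO — after 2 steps the term is (F ∧ T) ∨ (¬F ∧ (x0 ∨ T)), not yet normal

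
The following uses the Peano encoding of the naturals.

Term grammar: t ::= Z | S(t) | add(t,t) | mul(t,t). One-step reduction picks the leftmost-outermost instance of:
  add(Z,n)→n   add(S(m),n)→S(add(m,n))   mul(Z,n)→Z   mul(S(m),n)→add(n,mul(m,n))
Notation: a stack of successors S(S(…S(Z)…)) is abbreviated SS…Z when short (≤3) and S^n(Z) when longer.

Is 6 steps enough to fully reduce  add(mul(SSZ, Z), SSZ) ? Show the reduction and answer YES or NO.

Answer: YES — reaches normal form SSZ in 6 ≤ 6 steps

Reduction:
  start: add(mul(SSZ, Z), SSZ)
  →1  add(add(Z, mul(SZ, Z)), SSZ)
  →2  add(mul(SZ, Z), SSZ)
  →3  add(add(Z, mul(Z, Z)), SSZ)
  →4  add(mul(Z, Z), SSZ)
  →5  add(Z, SSZ)
  →6  SSZ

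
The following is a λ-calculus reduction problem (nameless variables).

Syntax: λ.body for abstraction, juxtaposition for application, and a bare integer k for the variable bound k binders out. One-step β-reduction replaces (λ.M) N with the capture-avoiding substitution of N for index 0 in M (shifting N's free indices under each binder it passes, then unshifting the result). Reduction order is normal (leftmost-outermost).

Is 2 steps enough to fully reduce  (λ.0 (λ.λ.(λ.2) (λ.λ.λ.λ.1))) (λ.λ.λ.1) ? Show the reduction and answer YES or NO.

Answer: YES — reaches normal form λ.λ.1 in 2 ≤ 2 steps

Working:
  start: (λ.0 (λ.λ.(λ.2) (λ.λ.λ.λ.1))) (λ.λ.λ.1)
  [1] (λ.λ.λ.1) (λ.λ.(λ.2) (λ.λ.λ.λ.1))
  [2] λ.λ.1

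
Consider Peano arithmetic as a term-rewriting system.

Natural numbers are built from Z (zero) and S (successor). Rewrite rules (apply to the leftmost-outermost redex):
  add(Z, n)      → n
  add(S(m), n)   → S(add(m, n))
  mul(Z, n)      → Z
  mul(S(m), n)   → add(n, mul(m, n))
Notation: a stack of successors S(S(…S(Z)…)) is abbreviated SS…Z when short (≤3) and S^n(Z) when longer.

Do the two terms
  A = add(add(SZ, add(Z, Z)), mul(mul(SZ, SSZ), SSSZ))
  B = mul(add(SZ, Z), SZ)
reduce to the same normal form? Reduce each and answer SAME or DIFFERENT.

Term A:
  start: add(add(SZ, add(Z, Z)), mul(mul(SZ, SSZ), SSSZ))
  step 1: add(S(add(Z, add(Z, Z))), mul(mul(SZ, SSZ), SSSZ))
  step 2: S(add(add(Z, add(Z, Z)), mul(mul(SZ, SSZ), SSSZ)))
  step 3: S(add(add(Z, Z), mul(mul(SZ, SSZ), SSSZ)))
  step 4: S(add(Z, mul(mul(SZ, SSZ), SSSZ)))
  step 5: S(mul(mul(SZ, SSZ), SSSZ))
  step 6: S(mul(add(SSZ, mul(Z, SSZ)), SSSZ))
  step 7: S(mul(S(add(SZ, mul(Z, SSZ))), SSSZ))
  step 8: S(add(SSSZ, mul(add(SZ, mul(Z, SSZ)), SSSZ)))
  step 9: S(S(add(SSZ, mul(add(SZ, mul(Z, SSZ)), SSSZ))))
  step 10: S(S(S(add(SZ, mul(add(SZ, mul(Z, SSZ)), SSSZ)))))
  step 11: S(S(S(S(add(Z, mul(add(SZ, mul(Z, SSZ)), SSSZ))))))
  step 12: S(S(S(S(mul(add(SZ, mul(Z, SSZ)), SSSZ)))))
  step 13: S(S(S(S(mul(S(add(Z, mul(Z, SSZ))), SSSZ)))))
  step 14: S(S(S(S(add(SSSZ, mul(add(Z, mul(Z, SSZ)), SSSZ))))))
  step 15: S(S(S(S(S(add(SSZ, mul(add(Z, mul(Z, SSZ)), SSSZ)))))))
  step 16: S(S(S(S(S(S(add(SZ, mul(add(Z, mul(Z, SSZ)), SSSZ))))))))
  step 17: S(S(S(S(S(S(S(add(Z, mul(add(Z, mul(Z, SSZ)), SSSZ)))))))))
  step 18: S(S(S(S(S(S(S(mul(add(Z, mul(Z, SSZ)), SSSZ))))))))
  step 19: S(S(S(S(S(S(S(mul(mul(Z, SSZ), SSSZ))))))))
  step 20: S(S(S(S(S(S(S(mul(Z, SSSZ))))))))
  step 21: S^7(Z)

Term B:
  start: mul(add(SZ, Z), SZ)
  step 1: mul(S(add(Z, Z)), SZ)
  step 2: add(SZ, mul(add(Z, Z), SZ))
  step 3: S(add(Z, mul(add(Z, Z), SZ)))
  step 4: S(mul(add(Z, Z), SZ))
  step 5: S(mul(Z, SZ))
  step 6: SZ

Answer: DIFFERENT — A ⇓ S^7(Z), B ⇓ SZ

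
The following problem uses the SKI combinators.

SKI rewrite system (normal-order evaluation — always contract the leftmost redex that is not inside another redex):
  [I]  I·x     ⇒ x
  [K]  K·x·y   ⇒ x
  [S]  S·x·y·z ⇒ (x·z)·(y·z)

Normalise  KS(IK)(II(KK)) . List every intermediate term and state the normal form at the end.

  start: KS(IK)(II(KK))
  step 1: S(II(KK))
  step 2: S(I(KK))
  step 3: S(KK)

Answer: normal form = S(KK)  (in 3 steps)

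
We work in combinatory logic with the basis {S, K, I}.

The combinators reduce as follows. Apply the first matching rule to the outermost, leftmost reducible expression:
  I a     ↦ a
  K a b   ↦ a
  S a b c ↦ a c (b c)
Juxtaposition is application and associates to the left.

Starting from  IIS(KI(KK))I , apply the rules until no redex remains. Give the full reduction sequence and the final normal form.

Answer: normal form = SII  (in 3 steps)

Working:
  start: IIS(KI(KK))I
  step 1: IS(KI(KK))I
  step 2: S(KI(KK))I
  step 3: SII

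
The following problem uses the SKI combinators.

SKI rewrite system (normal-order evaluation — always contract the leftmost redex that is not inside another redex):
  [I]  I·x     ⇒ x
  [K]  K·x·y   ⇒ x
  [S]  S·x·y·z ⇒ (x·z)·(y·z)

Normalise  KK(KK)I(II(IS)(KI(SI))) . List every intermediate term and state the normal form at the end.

  start: KK(KK)I(II(IS)(KI(SI)))
  step 1: KI(II(IS)(KI(SI)))
  step 2: I

Answer: normal form = I  (in 2 steps)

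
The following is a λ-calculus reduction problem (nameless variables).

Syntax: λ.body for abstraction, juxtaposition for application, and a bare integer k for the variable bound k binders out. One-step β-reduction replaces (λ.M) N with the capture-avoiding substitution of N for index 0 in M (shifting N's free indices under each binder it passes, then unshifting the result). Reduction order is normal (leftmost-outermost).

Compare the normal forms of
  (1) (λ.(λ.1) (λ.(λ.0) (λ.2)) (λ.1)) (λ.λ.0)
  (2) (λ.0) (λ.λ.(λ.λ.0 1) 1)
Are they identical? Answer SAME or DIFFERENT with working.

Answer: DIFFERENT — A ⇓ λ.0, B ⇓ λ.λ.λ.0 2

Reduction:
Term A:
  start: (λ.(λ.1) (λ.(λ.0) (λ.2)) (λ.1)) (λ.λ.0)
  step 1: (λ.λ.λ.0) (λ.(λ.0) (λ.λ.λ.0)) (λ.λ.λ.0)
  step 2: (λ.λ.0) (λ.λ.λ.0)
  step 3: λ.0

Term B:
  start: (λ.0) (λ.λ.(λ.λ.0 1) 1)
  step 1: λ.λ.(λ.λ.0 1) 1
  step 2: λ.λ.λ.0 2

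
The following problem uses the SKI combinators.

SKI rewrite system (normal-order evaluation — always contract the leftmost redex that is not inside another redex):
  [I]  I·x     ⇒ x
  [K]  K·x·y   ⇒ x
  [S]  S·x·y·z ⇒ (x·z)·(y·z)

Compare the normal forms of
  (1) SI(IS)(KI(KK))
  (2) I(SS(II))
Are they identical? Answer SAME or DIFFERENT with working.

Term A:
  start: SI(IS)(KI(KK))
  step 1: I(KI(KK))(IS(KI(KK)))
  step 2: KI(KK)(IS(KI(KK)))
  step 3: I(IS(KI(KK)))
  step 4: IS(KI(KK))
  step 5: S(KI(KK))
  step 6: SI

Term B:
  start: I(SS(II))
  step 1: SS(II)
  step 2: SSI

Answer: DIFFERENT — A ⇓ SI, B ⇓ SSI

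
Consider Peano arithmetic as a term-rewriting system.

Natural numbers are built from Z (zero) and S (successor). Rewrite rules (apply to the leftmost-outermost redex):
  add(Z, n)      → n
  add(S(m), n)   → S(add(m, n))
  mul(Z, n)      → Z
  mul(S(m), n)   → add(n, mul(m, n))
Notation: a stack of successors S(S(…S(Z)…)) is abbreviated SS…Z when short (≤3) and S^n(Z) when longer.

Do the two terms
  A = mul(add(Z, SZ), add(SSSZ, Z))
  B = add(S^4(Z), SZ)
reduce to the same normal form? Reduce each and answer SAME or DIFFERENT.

Term A:
  start: mul(add(Z, SZ), add(SSSZ, Z))
  [1] mul(SZ, add(SSSZ, Z))
  [2] add(add(SSSZ, Z), mul(Z, add(SSSZ, Z)))
  [3] add(S(add(SSZ, Z)), mul(Z, add(SSSZ, Z)))
  [4] S(add(add(SSZ, Z), mul(Z, add(SSSZ, Z))))
  [5] S(add(S(add(SZ, Z)), mul(Z, add(SSSZ, Z))))
  [6] S(S(add(add(SZ, Z), mul(Z, add(SSSZ, Z)))))
  [7] S(S(add(S(add(Z, Z)), mul(Z, add(SSSZ, Z)))))
  [8] S(S(S(add(add(Z, Z), mul(Z, add(SSSZ, Z))))))
  [9] S(S(S(add(Z, mul(Z, add(SSSZ, Z))))))
  [10] S(S(S(mul(Z, add(SSSZ, Z)))))
  [11] SSSZ

Term B:
  start: add(S^4(Z), SZ)
  [1] S(add(SSSZ, SZ))
  [2] S(S(add(SSZ, SZ)))
  [3] S(S(S(add(SZ, SZ))))
  [4] S(S(S(S(add(Z, SZ)))))
  [5] S^5(Z)

Answer: DIFFERENT — A ⇓ SSSZ, B ⇓ S^5(Z)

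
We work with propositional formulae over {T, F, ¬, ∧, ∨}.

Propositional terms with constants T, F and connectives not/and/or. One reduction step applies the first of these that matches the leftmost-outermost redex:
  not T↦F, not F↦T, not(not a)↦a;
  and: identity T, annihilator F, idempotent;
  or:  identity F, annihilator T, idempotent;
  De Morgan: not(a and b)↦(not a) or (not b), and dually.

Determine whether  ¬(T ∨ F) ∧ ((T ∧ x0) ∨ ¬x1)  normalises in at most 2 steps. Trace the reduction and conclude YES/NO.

  start: ¬(T ∨ F) ∧ ((T ∧ x0) ∨ ¬x1)
  [1] (¬T ∧ ¬F) ∧ ((T ∧ x0) ∨ ¬x1)
  [2] (F ∧ ¬F) ∧ ((T ∧ x0) ∨ ¬x1)

Answer: NO — after 2 steps the term is (F ∧ ¬F) ∧ ((T ∧ x0) ∨ ¬x1), not yet normal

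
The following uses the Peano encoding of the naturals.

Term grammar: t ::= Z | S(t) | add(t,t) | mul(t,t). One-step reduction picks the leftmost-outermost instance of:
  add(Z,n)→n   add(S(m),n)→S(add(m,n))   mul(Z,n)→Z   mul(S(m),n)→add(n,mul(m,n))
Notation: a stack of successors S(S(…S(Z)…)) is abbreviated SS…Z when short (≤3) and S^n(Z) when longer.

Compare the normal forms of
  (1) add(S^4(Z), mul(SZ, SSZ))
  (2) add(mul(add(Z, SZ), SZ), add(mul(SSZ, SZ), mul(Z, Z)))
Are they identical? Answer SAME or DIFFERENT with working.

Term A:
  start: add(S^4(Z), mul(SZ, SSZ))
  →1  S(add(SSSZ, mul(SZ, SSZ)))
  →2  S(S(add(SSZ, mul(SZ, SSZ))))
  →3  S(S(S(add(SZ, mul(SZ, SSZ)))))
  →4  S(S(S(S(add(Z, mul(SZ, SSZ))))))
  →5  S(S(S(S(mul(SZ, SSZ)))))
  →6  S(S(S(S(add(SSZ, mul(Z, SSZ))))))
  →7  S(S(S(S(S(add(SZ, mul(Z, SSZ)))))))
  →8  S(S(S(S(S(S(add(Z, mul(Z, SSZ))))))))
  →9  S(S(S(S(S(S(mul(Z, SSZ)))))))
  →10  S^6(Z)

Term B:
  start: add(mul(add(Z, SZ), SZ), add(mul(SSZ, SZ), mul(Z, Z)))
  →1  add(mul(SZ, SZ), add(mul(SSZ, SZ), mul(Z, Z)))
  →2  add(add(SZ, mul(Z, SZ)), add(mul(SSZ, SZ), mul(Z, Z)))
  →3  add(S(add(Z, mul(Z, SZ))), add(mul(SSZ, SZ), mul(Z, Z)))
  →4  S(add(add(Z, mul(Z, SZ)), add(mul(SSZ, SZ), mul(Z, Z))))
  →5  S(add(mul(Z, SZ), add(mul(SSZ, SZ), mul(Z, Z))))
  →6  S(add(Z, add(mul(SSZ, SZ), mul(Z, Z))))
  →7  S(add(mul(SSZ, SZ), mul(Z, Z)))
  →8  S(add(add(SZ, mul(SZ, SZ)), mul(Z, Z)))
  →9  S(add(S(add(Z, mul(SZ, SZ))), mul(Z, Z)))
  →10  S(S(add(add(Z, mul(SZ, SZ)), mul(Z, Z))))
  →11  S(S(add(mul(SZ, SZ), mul(Z, Z))))
  →12  S(S(add(add(SZ, mul(Z, SZ)), mul(Z, Z))))
  →13  S(S(add(S(add(Z, mul(Z, SZ))), mul(Z, Z))))
  →14  S(S(S(add(add(Z, mul(Z, SZ)), mul(Z, Z)))))
  →15  S(S(S(add(mul(Z, SZ), mul(Z, Z)))))
  →16  S(S(S(add(Z, mul(Z, Z)))))
  →17  S(S(S(mul(Z, Z))))
  →18  SSSZ

Answer: DIFFERENT — A ⇓ S^6(Z), B ⇓ SSSZ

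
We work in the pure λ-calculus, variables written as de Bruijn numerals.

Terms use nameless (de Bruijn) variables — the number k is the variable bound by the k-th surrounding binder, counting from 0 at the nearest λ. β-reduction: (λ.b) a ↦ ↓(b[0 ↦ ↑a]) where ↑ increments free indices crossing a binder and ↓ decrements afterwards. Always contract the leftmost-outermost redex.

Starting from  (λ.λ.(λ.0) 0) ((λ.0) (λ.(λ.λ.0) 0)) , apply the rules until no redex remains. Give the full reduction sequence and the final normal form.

  start: (λ.λ.(λ.0) 0) ((λ.0) (λ.(λ.λ.0) 0))
  →1  λ.(λ.0) 0
  →2  λ.0

Answer: normal form = λ.0  (in 2 steps)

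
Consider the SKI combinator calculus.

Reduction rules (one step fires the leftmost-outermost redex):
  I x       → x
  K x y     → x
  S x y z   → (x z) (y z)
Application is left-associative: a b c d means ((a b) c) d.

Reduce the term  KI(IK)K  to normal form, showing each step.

  start: KI(IK)K
  [1] IK
  [2] K

Answer: normal form = K  (in 2 steps)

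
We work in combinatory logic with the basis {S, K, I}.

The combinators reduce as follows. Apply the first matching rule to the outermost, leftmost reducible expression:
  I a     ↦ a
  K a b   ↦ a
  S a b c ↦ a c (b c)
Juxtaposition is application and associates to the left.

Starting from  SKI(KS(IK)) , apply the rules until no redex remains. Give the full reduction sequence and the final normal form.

  start: SKI(KS(IK))
  →1  K(KS(IK))(I(KS(IK)))
  →2  KS(IK)
  →3  S

Answer: normal form = S  (in 3 steps)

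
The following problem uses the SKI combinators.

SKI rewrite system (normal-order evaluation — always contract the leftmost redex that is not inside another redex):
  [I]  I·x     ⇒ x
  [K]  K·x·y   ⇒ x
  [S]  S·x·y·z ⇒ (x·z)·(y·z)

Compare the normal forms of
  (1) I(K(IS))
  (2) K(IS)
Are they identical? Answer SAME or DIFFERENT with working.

Term A:
  start: I(K(IS))
  step 1: K(IS)
  step 2: KS

Term B:
  start: K(IS)
  step 1: KS

Answer: SAME — A ⇓ KS, B ⇓ KS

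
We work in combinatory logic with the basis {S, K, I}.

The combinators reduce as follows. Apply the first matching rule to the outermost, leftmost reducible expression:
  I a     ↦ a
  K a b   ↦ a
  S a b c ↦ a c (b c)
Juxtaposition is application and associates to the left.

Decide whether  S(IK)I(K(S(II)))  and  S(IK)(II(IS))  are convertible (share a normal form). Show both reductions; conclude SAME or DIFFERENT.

Answer: DIFFERENT — A ⇓ K(SI), B ⇓ SKS

Reduction:
Term A:
  start: S(IK)I(K(S(II)))
  →1  IK(K(S(II)))(I(K(S(II))))
  →2  K(K(S(II)))(I(K(S(II))))
  →3  K(S(II))
  →4  K(SI)

Term B:
  start: S(IK)(II(IS))
  →1  SK(II(IS))
  →2  SK(I(IS))
  →3  SK(IS)
  →4  SKS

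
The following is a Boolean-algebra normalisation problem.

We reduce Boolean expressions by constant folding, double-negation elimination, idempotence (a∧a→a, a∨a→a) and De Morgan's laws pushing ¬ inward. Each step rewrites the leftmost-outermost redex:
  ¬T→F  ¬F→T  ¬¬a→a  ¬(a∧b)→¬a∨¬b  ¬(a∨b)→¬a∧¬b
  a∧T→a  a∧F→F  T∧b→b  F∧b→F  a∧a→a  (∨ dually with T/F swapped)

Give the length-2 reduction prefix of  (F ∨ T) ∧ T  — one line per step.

Answer: after 2 steps: T

Working:
  start: (F ∨ T) ∧ T
  →1  F ∨ T
  →2  T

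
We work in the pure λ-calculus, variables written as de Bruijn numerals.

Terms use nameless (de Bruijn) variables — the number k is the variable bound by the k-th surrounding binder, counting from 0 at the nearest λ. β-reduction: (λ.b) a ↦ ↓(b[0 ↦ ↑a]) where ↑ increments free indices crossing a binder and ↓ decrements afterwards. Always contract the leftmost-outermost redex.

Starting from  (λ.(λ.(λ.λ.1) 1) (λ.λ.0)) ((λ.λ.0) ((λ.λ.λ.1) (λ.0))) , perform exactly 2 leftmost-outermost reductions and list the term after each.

  start: (λ.(λ.(λ.λ.1) 1) (λ.λ.0)) ((λ.λ.0) ((λ.λ.λ.1) (λ.0)))
  [1] (λ.(λ.λ.1) ((λ.λ.0) ((λ.λ.λ.1) (λ.0)))) (λ.λ.0)
  [2] (λ.λ.1) ((λ.λ.0) ((λ.λ.λ.1) (λ.0)))

Answer: after 2 steps: (λ.λ.1) ((λ.λ.0) ((λ.λ.λ.1) (λ.0)))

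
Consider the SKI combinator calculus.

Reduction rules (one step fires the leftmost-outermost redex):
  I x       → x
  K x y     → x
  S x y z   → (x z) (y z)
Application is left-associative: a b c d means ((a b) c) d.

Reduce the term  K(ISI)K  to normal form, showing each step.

Answer: normal form = SI  (in 2 steps)

Reduction:
  start: K(ISI)K
  [1] ISI
  [2] SI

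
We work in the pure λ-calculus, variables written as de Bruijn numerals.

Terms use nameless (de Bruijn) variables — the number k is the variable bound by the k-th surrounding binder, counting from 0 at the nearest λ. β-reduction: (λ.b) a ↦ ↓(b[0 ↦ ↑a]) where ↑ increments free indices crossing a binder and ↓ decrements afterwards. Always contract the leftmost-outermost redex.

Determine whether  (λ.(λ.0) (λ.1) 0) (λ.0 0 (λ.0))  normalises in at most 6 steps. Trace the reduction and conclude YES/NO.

Answer: YES — reaches normal form λ.0 0 (λ.0) in 3 ≤ 6 steps

Derivation:
  start: (λ.(λ.0) (λ.1) 0) (λ.0 0 (λ.0))
  →1  (λ.0) (λ.λ.0 0 (λ.0)) (λ.0 0 (λ.0))
  →2  (λ.λ.0 0 (λ.0)) (λ.0 0 (λ.0))
  →3  λ.0 0 (λ.0)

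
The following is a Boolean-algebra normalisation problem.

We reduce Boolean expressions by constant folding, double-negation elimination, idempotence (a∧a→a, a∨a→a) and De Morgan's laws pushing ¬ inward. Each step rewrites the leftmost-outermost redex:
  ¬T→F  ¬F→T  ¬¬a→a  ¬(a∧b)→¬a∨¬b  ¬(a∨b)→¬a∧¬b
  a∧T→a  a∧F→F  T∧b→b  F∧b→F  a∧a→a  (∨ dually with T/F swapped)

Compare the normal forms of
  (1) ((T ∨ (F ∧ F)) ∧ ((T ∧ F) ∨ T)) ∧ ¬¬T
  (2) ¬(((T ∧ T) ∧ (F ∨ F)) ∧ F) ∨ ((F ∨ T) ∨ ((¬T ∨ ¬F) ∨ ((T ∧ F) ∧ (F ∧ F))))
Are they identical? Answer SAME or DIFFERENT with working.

Answer: SAME — A ⇓ T, B ⇓ T

Derivation:
Term A:
  start: ((T ∨ (F ∧ F)) ∧ ((T ∧ F) ∨ T)) ∧ ¬¬T
  →1  (T ∧ ((T ∧ F) ∨ T)) ∧ ¬¬T
  →2  ((T ∧ F) ∨ T) ∧ ¬¬T
  →3  T ∧ ¬¬T
  →4  ¬¬T
  →5  T

Term B:
  start: ¬(((T ∧ T) ∧ (F ∨ F)) ∧ F) ∨ ((F ∨ T) ∨ ((¬T ∨ ¬F) ∨ ((T ∧ F) ∧ (F ∧ F))))
  →1  (¬((T ∧ T) ∧ (F ∨ F)) ∨ ¬F) ∨ ((F ∨ T) ∨ ((¬T ∨ ¬F) ∨ ((T ∧ F) ∧ (F ∧ F))))
  →2  ((¬(T ∧ T) ∨ ¬(F ∨ F)) ∨ ¬F) ∨ ((F ∨ T) ∨ ((¬T ∨ ¬F) ∨ ((T ∧ F) ∧ (F ∧ F))))
  →3  (((¬T ∨ ¬T) ∨ ¬(F ∨ F)) ∨ ¬F) ∨ ((F ∨ T) ∨ ((¬T ∨ ¬F) ∨ ((T ∧ F) ∧ (F ∧ F))))
  →4  ((¬T ∨ ¬(F ∨ F)) ∨ ¬F) ∨ ((F ∨ T) ∨ ((¬T ∨ ¬F) ∨ ((T ∧ F) ∧ (F ∧ F))))
  →5  ((F ∨ ¬(F ∨ F)) ∨ ¬F) ∨ ((F ∨ T) ∨ ((¬T ∨ ¬F) ∨ ((T ∧ F) ∧ (F ∧ F))))
  →6  (¬(F ∨ F) ∨ ¬F) ∨ ((F ∨ T) ∨ ((¬T ∨ ¬F) ∨ ((T ∧ F) ∧ (F ∧ F))))
  →7  ((¬F ∧ ¬F) ∨ ¬F) ∨ ((F ∨ T) ∨ ((¬T ∨ ¬F) ∨ ((T ∧ F) ∧ (F ∧ F))))
  →8  (¬F ∨ ¬F) ∨ ((F ∨ T) ∨ ((¬T ∨ ¬F) ∨ ((T ∧ F) ∧ (F ∧ F))))
  →9  ¬F ∨ ((F ∨ T) ∨ ((¬T ∨ ¬F) ∨ ((T ∧ F) ∧ (F ∧ F))))
  →10  T ∨ ((F ∨ T) ∨ ((¬T ∨ ¬F) ∨ ((T ∧ F) ∧ (F ∧ F))))
  →11  T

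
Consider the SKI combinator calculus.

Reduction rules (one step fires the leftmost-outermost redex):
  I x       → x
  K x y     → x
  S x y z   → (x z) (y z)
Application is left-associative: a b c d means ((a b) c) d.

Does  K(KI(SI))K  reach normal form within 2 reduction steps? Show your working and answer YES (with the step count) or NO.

Answer: YES — reaches normal form I in 2 ≤ 2 steps

Derivation:
  start: K(KI(SI))K
  [1] KI(SI)
  [2] I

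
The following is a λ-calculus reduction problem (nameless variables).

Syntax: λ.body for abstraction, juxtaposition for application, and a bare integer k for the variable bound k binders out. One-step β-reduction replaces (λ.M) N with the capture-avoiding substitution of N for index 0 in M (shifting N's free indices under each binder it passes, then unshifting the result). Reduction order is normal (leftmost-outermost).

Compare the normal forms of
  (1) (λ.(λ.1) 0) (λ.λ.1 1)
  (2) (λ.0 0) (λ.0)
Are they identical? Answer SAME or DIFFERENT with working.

Term A:
  start: (λ.(λ.1) 0) (λ.λ.1 1)
  [1] (λ.λ.λ.1 1) (λ.λ.1 1)
  [2] λ.λ.1 1

Term B:
  start: (λ.0 0) (λ.0)
  [1] (λ.0) (λ.0)
  [2] λ.0

Answer: DIFFERENT — A ⇓ λ.λ.1 1, B ⇓ λ.0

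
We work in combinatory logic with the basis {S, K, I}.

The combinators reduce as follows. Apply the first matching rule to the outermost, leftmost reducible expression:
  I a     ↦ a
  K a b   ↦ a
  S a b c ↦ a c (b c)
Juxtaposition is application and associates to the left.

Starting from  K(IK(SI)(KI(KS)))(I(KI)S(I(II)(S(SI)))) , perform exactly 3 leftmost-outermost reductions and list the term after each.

  start: K(IK(SI)(KI(KS)))(I(KI)S(I(II)(S(SI))))
  [1] IK(SI)(KI(KS))
  [2] K(SI)(KI(KS))
  [3] SI

Answer: after 3 steps: SI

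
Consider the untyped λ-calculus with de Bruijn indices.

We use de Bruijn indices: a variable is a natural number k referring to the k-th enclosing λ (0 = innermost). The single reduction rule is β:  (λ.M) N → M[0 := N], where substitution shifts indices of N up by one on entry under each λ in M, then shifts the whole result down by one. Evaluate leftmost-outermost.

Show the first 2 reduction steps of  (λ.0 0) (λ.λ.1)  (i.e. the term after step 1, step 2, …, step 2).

  start: (λ.0 0) (λ.λ.1)
  →1  (λ.λ.1) (λ.λ.1)
  →2  λ.λ.λ.1

Answer: after 2 steps: λ.λ.λ.1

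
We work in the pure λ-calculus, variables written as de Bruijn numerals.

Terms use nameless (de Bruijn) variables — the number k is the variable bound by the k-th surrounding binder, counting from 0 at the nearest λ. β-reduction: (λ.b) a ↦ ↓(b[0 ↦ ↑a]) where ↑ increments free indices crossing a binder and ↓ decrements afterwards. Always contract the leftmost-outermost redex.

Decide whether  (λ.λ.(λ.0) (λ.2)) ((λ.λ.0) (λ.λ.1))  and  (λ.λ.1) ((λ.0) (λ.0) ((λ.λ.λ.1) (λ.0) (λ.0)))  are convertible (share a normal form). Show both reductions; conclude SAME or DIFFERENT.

Term A:
  start: (λ.λ.(λ.0) (λ.2)) ((λ.λ.0) (λ.λ.1))
  →1  λ.(λ.0) (λ.(λ.λ.0) (λ.λ.1))
  →2  λ.λ.(λ.λ.0) (λ.λ.1)
  →3  λ.λ.λ.0

Term B:
  start: (λ.λ.1) ((λ.0) (λ.0) ((λ.λ.λ.1) (λ.0) (λ.0)))
  →1  λ.(λ.0) (λ.0) ((λ.λ.λ.1) (λ.0) (λ.0))
  →2  λ.(λ.0) ((λ.λ.λ.1) (λ.0) (λ.0))
  →3  λ.(λ.λ.λ.1) (λ.0) (λ.0)
  →4  λ.(λ.λ.1) (λ.0)
  →5  λ.λ.λ.0

Answer: SAME — A ⇓ λ.λ.λ.0, B ⇓ λ.λ.λ.0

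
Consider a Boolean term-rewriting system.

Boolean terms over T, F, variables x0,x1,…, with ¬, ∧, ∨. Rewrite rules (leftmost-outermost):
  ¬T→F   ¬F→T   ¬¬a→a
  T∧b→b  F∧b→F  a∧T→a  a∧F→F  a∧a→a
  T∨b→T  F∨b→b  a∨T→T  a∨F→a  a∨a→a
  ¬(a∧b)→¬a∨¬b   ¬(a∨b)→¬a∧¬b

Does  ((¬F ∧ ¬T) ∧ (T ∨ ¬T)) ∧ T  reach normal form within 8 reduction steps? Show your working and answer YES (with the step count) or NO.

Answer: YES — reaches normal form F in 5 ≤ 8 steps

Derivation:
  start: ((¬F ∧ ¬T) ∧ (T ∨ ¬T)) ∧ T
  step 1: (¬F ∧ ¬T) ∧ (T ∨ ¬T)
  step 2: (T ∧ ¬T) ∧ (T ∨ ¬T)
  step 3: ¬T ∧ (T ∨ ¬T)
  step 4: F ∧ (T ∨ ¬T)
  step 5: F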